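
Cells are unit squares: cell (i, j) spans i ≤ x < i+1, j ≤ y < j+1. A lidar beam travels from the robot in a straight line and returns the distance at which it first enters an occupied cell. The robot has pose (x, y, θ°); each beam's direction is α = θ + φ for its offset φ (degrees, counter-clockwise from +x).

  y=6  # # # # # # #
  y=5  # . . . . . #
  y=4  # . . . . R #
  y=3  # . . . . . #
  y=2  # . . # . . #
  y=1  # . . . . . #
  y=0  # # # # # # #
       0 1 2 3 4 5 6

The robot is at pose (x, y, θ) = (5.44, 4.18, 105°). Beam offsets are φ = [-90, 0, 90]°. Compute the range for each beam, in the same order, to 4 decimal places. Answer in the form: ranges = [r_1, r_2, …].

ranges = [0.5798, 1.8842, 4.5966]

beam 1: φ=-90°, α=15°
  direction (0.9659, 0.2588); cell (5,4); t to first gridline: x 0.5798, y 3.1682 (then +1.0353 / +3.8637)
    (6,4) via x @ 0.5798  # hit
  → r_1 = 0.5798
beam 2: φ=0°, α=105°
  direction (-0.2588, 0.9659); cell (5,4); t to first gridline: x 1.7000, y 0.8489 (then +3.8637 / +1.0353)
    (5,5) via y @ 0.8489
    (4,5) via x @ 1.7000
    (4,6) via y @ 1.8842  # hit
  → r_2 = 1.8842
beam 3: φ=90°, α=195°
  direction (-0.9659, -0.2588); cell (5,4); t to first gridline: x 0.4555, y 0.6955 (then +1.0353 / +3.8637)
    (4,4) via x @ 0.4555
    (4,3) via y @ 0.6955
    (3,3) via x @ 1.4908
    (2,3) via x @ 2.5261
    (1,3) via x @ 3.5614
    (1,2) via y @ 4.5592
    (0,2) via x @ 4.5966  # hit
  → r_3 = 4.5966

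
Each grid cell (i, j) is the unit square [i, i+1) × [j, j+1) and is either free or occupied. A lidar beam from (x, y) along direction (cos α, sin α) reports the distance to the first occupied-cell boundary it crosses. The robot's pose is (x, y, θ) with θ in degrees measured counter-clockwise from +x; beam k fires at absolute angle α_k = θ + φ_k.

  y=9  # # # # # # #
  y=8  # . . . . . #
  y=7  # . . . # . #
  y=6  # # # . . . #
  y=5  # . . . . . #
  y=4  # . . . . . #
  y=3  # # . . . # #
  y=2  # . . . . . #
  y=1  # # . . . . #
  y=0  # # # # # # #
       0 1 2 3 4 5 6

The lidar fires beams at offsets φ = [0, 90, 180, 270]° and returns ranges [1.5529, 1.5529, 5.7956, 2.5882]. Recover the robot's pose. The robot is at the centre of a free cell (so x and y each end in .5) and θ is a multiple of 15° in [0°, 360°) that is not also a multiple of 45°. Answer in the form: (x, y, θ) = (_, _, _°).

(x, y, θ) = (4.5, 2.5, 255°)

Enumerate (i+0.5, j+0.5, θ) over the 34 free cells and 16 admissible headings. For each, cast all 4 beams and compare to the given ranges.
  (3.5, 2.5, 255°): beam 2 = 2.5882 ≠ 1.5529 ✗
  (4.5, 2.5, 120°): beam 1 = 4.0415 ≠ 1.5529 ✗
  (4.5, 3.5, 15°): beam 1 = 0.5176 ≠ 1.5529 ✗
  (4.5, 4.5, 105°): beam 1 = 4.6587 ≠ 1.5529 ✗
  …
  (4.5, 2.5, 255°): r_1=1.5529, r_2=1.5529, r_3=5.7956, r_4=2.5882 — all match ✓
Unique over the lattice → pose = (4.5, 2.5, 255°).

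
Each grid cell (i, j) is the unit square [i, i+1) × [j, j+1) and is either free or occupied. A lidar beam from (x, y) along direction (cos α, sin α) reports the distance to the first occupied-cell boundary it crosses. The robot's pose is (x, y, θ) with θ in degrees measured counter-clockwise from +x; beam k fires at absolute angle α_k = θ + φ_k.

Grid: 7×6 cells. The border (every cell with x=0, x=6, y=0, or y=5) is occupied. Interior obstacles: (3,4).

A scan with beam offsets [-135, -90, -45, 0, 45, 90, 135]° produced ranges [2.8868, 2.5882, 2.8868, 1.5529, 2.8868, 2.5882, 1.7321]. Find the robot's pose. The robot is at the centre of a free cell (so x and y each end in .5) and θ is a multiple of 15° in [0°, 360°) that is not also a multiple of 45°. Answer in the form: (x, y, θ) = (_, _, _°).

Enumerate (i+0.5, j+0.5, θ) over the 19 free cells and 16 admissible headings. For each, cast all 7 beams and compare to the given ranges.
  (2.5, 1.5, 330°): beam 1 = 1.5529 ≠ 2.8868 ✗
  (2.5, 4.5, 15°): beam 1 = 3.0000 ≠ 2.8868 ✗
  (1.5, 4.5, 300°): beam 1 = 0.5176 ≠ 2.8868 ✗
  (2.5, 4.5, 210°): beam 1 = 0.5176 ≠ 2.8868 ✗
  (2.5, 3.5, 150°): beam 1 = 3.6235 ≠ 2.8868 ✗
  …
  (3.5, 2.5, 105°): r_1=2.8868, r_2=2.5882, r_3=2.8868, r_4=1.5529, r_5=2.8868, r_6=2.5882, r_7=1.7321 — all match ✓
Unique over the lattice → pose = (3.5, 2.5, 105°).

(x, y, θ) = (3.5, 2.5, 105°)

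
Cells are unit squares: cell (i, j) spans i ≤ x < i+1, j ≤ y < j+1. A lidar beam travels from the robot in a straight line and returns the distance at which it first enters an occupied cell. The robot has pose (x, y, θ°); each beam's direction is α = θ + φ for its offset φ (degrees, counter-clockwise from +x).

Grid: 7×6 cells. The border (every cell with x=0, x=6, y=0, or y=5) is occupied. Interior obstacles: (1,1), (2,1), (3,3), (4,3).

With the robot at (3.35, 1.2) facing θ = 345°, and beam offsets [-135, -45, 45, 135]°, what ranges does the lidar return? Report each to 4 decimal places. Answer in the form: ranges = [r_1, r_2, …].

beam 1: φ=-135°, α=210°
  direction (-0.8660, -0.5000); cell (3,1); t to first gridline: x 0.4041, y 0.4000 (then +1.1547 / +2.0000)
    (3,0) via y @ 0.4000  # hit
  → r_1 = 0.4000
beam 2: φ=-45°, α=300°
  direction (0.5000, -0.8660); cell (3,1); t to first gridline: x 1.3000, y 0.2309 (then +2.0000 / +1.1547)
    (3,0) via y @ 0.2309  # hit
  → r_2 = 0.2309
beam 3: φ=45°, α=30°
  direction (0.8660, 0.5000); cell (3,1); t to first gridline: x 0.7506, y 1.6000 (then +1.1547 / +2.0000)
    (4,1) via x @ 0.7506
    (4,2) via y @ 1.6000
    (5,2) via x @ 1.9053
    (6,2) via x @ 3.0600  # hit
  → r_3 = 3.0600
beam 4: φ=135°, α=120°
  direction (-0.5000, 0.8660); cell (3,1); t to first gridline: x 0.7000, y 0.9238 (then +2.0000 / +1.1547)
    (2,1) via x @ 0.7000  # hit
  → r_4 = 0.7000

ranges = [0.4000, 0.2309, 3.0600, 0.7000]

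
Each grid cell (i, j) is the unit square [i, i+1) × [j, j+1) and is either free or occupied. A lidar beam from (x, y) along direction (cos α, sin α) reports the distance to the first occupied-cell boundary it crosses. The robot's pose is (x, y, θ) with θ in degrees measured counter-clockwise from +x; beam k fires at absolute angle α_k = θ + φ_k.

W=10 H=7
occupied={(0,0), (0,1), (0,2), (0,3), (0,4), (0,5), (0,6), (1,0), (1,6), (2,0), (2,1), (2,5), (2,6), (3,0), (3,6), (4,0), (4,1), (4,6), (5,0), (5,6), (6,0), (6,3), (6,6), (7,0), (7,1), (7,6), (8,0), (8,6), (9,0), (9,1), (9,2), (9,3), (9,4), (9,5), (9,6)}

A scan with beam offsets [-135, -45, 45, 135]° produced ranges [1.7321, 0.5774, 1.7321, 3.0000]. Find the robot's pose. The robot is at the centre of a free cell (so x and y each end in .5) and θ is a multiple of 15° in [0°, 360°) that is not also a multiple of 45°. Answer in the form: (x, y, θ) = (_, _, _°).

Enumerate (i+0.5, j+0.5, θ) over the 35 free cells and 16 admissible headings. For each, cast all 4 beams and compare to the given ranges.
  (2.5, 2.5, 345°): beam 3 = 7.0000 ≠ 1.7321 ✗
  (5.5, 5.5, 345°): beam 1 = 5.1962 ≠ 1.7321 ✗
  (6.5, 1.5, 75°): beam 1 = 0.5774 ≠ 1.7321 ✗
  …
  (4.5, 2.5, 345°): r_1=1.7321, r_2=0.5774, r_3=1.7321, r_4=3.0000 — all match ✓
No second candidate reproduces the full scan.

(x, y, θ) = (4.5, 2.5, 345°)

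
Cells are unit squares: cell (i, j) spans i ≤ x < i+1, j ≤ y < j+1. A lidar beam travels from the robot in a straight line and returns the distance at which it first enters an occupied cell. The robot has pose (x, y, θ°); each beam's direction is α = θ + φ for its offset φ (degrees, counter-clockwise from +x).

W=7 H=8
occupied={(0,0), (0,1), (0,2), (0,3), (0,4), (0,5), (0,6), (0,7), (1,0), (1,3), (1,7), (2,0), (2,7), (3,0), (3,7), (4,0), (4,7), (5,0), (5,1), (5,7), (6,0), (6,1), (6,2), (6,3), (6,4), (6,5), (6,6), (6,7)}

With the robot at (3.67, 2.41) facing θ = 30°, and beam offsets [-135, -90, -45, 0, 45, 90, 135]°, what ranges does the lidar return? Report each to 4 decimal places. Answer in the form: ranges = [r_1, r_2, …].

beam 1: φ=-135°, α=255°
  dir = (cos 255°, sin 255°) = (-0.2588, -0.9659); from cell (3,2)
  next x-line at t=2.5887, next y-line at t=0.4245; Δt_x=3.8637, Δt_y=1.0353
    y: enter (3,1) at t=0.4245
    y: enter (3,0) at t=1.4597 ← occupied
  → r_1 = 1.4597
beam 2: φ=-90°, α=300°
  dir = (cos 300°, sin 300°) = (0.5000, -0.8660); from cell (3,2)
  next x-line at t=0.6600, next y-line at t=0.4734; Δt_x=2.0000, Δt_y=1.1547
    y: enter (3,1) at t=0.4734
    x: enter (4,1) at t=0.6600
    y: enter (4,0) at t=1.6281 ← occupied
  → r_2 = 1.6281
beam 3: φ=-45°, α=345°
  dir = (cos 345°, sin 345°) = (0.9659, -0.2588); from cell (3,2)
  next x-line at t=0.3416, next y-line at t=1.5841; Δt_x=1.0353, Δt_y=3.8637
    x: enter (4,2) at t=0.3416
    x: enter (5,2) at t=1.3769
    y: enter (5,1) at t=1.5841 ← occupied
  → r_3 = 1.5841
beam 4: φ=0°, α=30°
  dir = (cos 30°, sin 30°) = (0.8660, 0.5000); from cell (3,2)
  next x-line at t=0.3811, next y-line at t=1.1800; Δt_x=1.1547, Δt_y=2.0000
    x: enter (4,2) at t=0.3811
    y: enter (4,3) at t=1.1800
    x: enter (5,3) at t=1.5358
    x: enter (6,3) at t=2.6905 ← occupied
  → r_4 = 2.6905
beam 5: φ=45°, α=75°
  dir = (cos 75°, sin 75°) = (0.2588, 0.9659); from cell (3,2)
  next x-line at t=1.2750, next y-line at t=0.6108; Δt_x=3.8637, Δt_y=1.0353
    y: enter (3,3) at t=0.6108
    x: enter (4,3) at t=1.2750
    y: enter (4,4) at t=1.6461
    y: enter (4,5) at t=2.6814
    y: enter (4,6) at t=3.7166
    y: enter (4,7) at t=4.7519 ← occupied
  → r_5 = 4.7519
beam 6: φ=90°, α=120°
  dir = (cos 120°, sin 120°) = (-0.5000, 0.8660); from cell (3,2)
  next x-line at t=1.3400, next y-line at t=0.6813; Δt_x=2.0000, Δt_y=1.1547
    y: enter (3,3) at t=0.6813
    x: enter (2,3) at t=1.3400
    y: enter (2,4) at t=1.8360
    y: enter (2,5) at t=2.9907
    x: enter (1,5) at t=3.3400
    y: enter (1,6) at t=4.1454
    y: enter (1,7) at t=5.3001 ← occupied
  → r_6 = 5.3001
beam 7: φ=135°, α=165°
  dir = (cos 165°, sin 165°) = (-0.9659, 0.2588); from cell (3,2)
  next x-line at t=0.6936, next y-line at t=2.2796; Δt_x=1.0353, Δt_y=3.8637
    x: enter (2,2) at t=0.6936
    x: enter (1,2) at t=1.7289
    y: enter (1,3) at t=2.2796 ← occupied
  → r_7 = 2.2796

ranges = [1.4597, 1.6281, 1.5841, 2.6905, 4.7519, 5.3001, 2.2796]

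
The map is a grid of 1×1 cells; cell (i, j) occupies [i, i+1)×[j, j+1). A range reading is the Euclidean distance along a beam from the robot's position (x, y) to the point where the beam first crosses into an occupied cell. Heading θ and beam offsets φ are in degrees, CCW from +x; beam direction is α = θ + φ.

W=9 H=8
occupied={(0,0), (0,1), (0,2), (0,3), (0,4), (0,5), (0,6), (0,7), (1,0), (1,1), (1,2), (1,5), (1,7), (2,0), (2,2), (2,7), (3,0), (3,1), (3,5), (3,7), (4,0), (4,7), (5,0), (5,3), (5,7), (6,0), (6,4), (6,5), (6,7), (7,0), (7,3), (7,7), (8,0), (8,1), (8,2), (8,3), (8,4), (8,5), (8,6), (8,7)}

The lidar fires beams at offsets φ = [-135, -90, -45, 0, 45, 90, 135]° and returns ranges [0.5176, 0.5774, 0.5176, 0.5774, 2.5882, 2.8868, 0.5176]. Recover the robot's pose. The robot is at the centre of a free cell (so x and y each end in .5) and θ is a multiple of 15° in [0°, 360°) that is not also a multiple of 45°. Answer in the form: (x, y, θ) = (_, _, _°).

(x, y, θ) = (6.5, 3.5, 210°)

The pose lattice has 32·16 = 512 candidates. Test each by forward raycasting.
  (7.5, 4.5, 300°): beam 5 = 0.5176 ≠ 2.5882 ✗
  (7.5, 2.5, 345°): beam 1 = 3.0000 ≠ 0.5176 ✗
  (7.5, 1.5, 165°): beam 1 = 0.5774 ≠ 0.5176 ✗
  (5.5, 4.5, 300°): beam 1 = 1.9319 ≠ 0.5176 ✗
  …
  (6.5, 3.5, 210°): r_1=0.5176, r_2=0.5774, r_3=0.5176, r_4=0.5774, r_5=2.5882, r_6=2.8868, r_7=0.5176 — all match ✓
No second candidate reproduces the full scan.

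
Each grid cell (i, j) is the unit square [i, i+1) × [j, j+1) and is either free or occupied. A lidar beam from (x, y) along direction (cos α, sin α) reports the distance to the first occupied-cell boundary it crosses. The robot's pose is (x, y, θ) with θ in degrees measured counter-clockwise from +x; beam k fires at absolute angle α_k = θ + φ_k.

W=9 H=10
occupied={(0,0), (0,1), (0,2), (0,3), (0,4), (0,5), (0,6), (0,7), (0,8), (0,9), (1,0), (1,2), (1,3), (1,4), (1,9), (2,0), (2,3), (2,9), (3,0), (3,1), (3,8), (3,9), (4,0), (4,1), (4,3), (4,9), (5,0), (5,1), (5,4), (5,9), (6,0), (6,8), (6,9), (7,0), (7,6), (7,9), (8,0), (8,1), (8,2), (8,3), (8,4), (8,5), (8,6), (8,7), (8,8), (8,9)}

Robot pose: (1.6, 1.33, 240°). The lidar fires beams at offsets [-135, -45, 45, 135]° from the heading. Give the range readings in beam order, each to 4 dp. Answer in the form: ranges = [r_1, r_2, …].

ranges = [0.6936, 0.6212, 0.3416, 1.4494]

beam 1: φ=-135°, α=105°
  dir = (cos 105°, sin 105°) = (-0.2588, 0.9659); from cell (1,1)
  next x-line at t=2.3182, next y-line at t=0.6936; Δt_x=3.8637, Δt_y=1.0353
    y: enter (1,2) at t=0.6936 ← occupied
  → r_1 = 0.6936
beam 2: φ=-45°, α=195°
  dir = (cos 195°, sin 195°) = (-0.9659, -0.2588); from cell (1,1)
  next x-line at t=0.6212, next y-line at t=1.2750; Δt_x=1.0353, Δt_y=3.8637
    x: enter (0,1) at t=0.6212 ← occupied
  → r_2 = 0.6212
beam 3: φ=45°, α=285°
  dir = (cos 285°, sin 285°) = (0.2588, -0.9659); from cell (1,1)
  next x-line at t=1.5455, next y-line at t=0.3416; Δt_x=3.8637, Δt_y=1.0353
    y: enter (1,0) at t=0.3416 ← occupied
  → r_3 = 0.3416
beam 4: φ=135°, α=15°
  dir = (cos 15°, sin 15°) = (0.9659, 0.2588); from cell (1,1)
  next x-line at t=0.4141, next y-line at t=2.5887; Δt_x=1.0353, Δt_y=3.8637
    x: enter (2,1) at t=0.4141
    x: enter (3,1) at t=1.4494 ← occupied
  → r_4 = 1.4494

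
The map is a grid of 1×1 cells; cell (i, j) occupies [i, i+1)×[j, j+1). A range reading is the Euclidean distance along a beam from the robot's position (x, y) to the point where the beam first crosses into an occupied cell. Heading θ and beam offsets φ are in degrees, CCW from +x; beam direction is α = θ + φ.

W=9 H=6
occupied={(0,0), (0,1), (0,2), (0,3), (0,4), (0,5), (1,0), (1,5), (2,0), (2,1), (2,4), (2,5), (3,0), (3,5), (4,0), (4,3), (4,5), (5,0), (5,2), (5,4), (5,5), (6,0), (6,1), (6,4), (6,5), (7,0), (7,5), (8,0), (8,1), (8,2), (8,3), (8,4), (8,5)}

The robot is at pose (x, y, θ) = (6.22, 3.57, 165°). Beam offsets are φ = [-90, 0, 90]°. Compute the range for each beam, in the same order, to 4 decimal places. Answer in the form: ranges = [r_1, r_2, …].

ranges = [0.4452, 1.2630, 0.8500]

beam 1: φ=-90°, α=75°
  dir = (cos 75°, sin 75°) = (0.2588, 0.9659); from cell (6,3)
  next x-line at t=3.0137, next y-line at t=0.4452; Δt_x=3.8637, Δt_y=1.0353
    y: enter (6,4) at t=0.4452 ← occupied
  → r_1 = 0.4452
beam 2: φ=0°, α=165°
  dir = (cos 165°, sin 165°) = (-0.9659, 0.2588); from cell (6,3)
  next x-line at t=0.2278, next y-line at t=1.6614; Δt_x=1.0353, Δt_y=3.8637
    x: enter (5,3) at t=0.2278
    x: enter (4,3) at t=1.2630 ← occupied
  → r_2 = 1.2630
beam 3: φ=90°, α=255°
  dir = (cos 255°, sin 255°) = (-0.2588, -0.9659); from cell (6,3)
  next x-line at t=0.8500, next y-line at t=0.5901; Δt_x=3.8637, Δt_y=1.0353
    y: enter (6,2) at t=0.5901
    x: enter (5,2) at t=0.8500 ← occupied
  → r_3 = 0.8500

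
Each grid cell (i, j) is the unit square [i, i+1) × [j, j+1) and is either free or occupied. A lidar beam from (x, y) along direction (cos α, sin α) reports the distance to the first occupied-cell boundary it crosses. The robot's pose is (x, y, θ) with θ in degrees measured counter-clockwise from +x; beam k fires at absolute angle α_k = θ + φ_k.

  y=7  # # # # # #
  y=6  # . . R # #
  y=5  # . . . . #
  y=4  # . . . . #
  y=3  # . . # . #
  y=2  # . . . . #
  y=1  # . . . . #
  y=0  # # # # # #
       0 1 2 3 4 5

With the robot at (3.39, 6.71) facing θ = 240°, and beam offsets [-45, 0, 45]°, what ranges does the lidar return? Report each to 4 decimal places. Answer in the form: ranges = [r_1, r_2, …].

beam 1: φ=-45°, α=195°
  d=(-0.9659,-0.2588)  start (3,6)  tX=0.4038 tY=2.7432  stride 1/|dx|=1.0353 1/|dy|=3.8637
    cross x-line → (2,6), t=0.4038
    cross x-line → (1,6), t=1.4390
    cross x-line → (0,6), t=2.4743 (wall)
  → r_1 = 2.4743
beam 2: φ=0°, α=240°
  d=(-0.5000,-0.8660)  start (3,6)  tX=0.7800 tY=0.8198  stride 1/|dx|=2.0000 1/|dy|=1.1547
    cross x-line → (2,6), t=0.7800
    cross y-line → (2,5), t=0.8198
    cross y-line → (2,4), t=1.9745
    cross x-line → (1,4), t=2.7800
    cross y-line → (1,3), t=3.1292
    cross y-line → (1,2), t=4.2839
    cross x-line → (0,2), t=4.7800 (wall)
  → r_2 = 4.7800
beam 3: φ=45°, α=285°
  d=(0.2588,-0.9659)  start (3,6)  tX=2.3569 tY=0.7350  stride 1/|dx|=3.8637 1/|dy|=1.0353
    cross y-line → (3,5), t=0.7350
    cross y-line → (3,4), t=1.7703
    cross x-line → (4,4), t=2.3569
    cross y-line → (4,3), t=2.8056
    cross y-line → (4,2), t=3.8409
    cross y-line → (4,1), t=4.8762
    cross y-line → (4,0), t=5.9114 (wall)
  → r_3 = 5.9114

ranges = [2.4743, 4.7800, 5.9114]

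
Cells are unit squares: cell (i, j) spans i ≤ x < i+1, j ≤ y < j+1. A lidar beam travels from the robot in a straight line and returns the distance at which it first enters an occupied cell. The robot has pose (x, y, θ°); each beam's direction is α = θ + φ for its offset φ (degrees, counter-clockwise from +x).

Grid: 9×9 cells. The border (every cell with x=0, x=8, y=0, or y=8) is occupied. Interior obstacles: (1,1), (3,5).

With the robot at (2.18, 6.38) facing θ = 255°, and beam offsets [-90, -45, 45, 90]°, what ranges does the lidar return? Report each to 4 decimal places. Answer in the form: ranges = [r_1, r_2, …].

beam 1: φ=-90°, α=165°
  cosα=-0.9659 sinα=0.2588 | (2,6) | tMaxX 0.1863 tMaxY 2.3955 | tΔX 1.0353 tΔY 3.8637
    t=0.1863 [x] (1,6)
    t=1.2216 [x] (0,6) — stop
  → r_1 = 1.2216
beam 2: φ=-45°, α=210°
  cosα=-0.8660 sinα=-0.5000 | (2,6) | tMaxX 0.2078 tMaxY 0.7600 | tΔX 1.1547 tΔY 2.0000
    t=0.2078 [x] (1,6)
    t=0.7600 [y] (1,5)
    t=1.3625 [x] (0,5) — stop
  → r_2 = 1.3625
beam 3: φ=45°, α=300°
  cosα=0.5000 sinα=-0.8660 | (2,6) | tMaxX 1.6400 tMaxY 0.4388 | tΔX 2.0000 tΔY 1.1547
    t=0.4388 [y] (2,5)
    t=1.5935 [y] (2,4)
    t=1.6400 [x] (3,4)
    t=2.7482 [y] (3,3)
    t=3.6400 [x] (4,3)
    t=3.9029 [y] (4,2)
    t=5.0576 [y] (4,1)
    t=5.6400 [x] (5,1)
    t=6.2123 [y] (5,0) — stop
  → r_3 = 6.2123
beam 4: φ=90°, α=345°
  cosα=0.9659 sinα=-0.2588 | (2,6) | tMaxX 0.8489 tMaxY 1.4682 | tΔX 1.0353 tΔY 3.8637
    t=0.8489 [x] (3,6)
    t=1.4682 [y] (3,5) — stop
  → r_4 = 1.4682

ranges = [1.2216, 1.3625, 6.2123, 1.4682]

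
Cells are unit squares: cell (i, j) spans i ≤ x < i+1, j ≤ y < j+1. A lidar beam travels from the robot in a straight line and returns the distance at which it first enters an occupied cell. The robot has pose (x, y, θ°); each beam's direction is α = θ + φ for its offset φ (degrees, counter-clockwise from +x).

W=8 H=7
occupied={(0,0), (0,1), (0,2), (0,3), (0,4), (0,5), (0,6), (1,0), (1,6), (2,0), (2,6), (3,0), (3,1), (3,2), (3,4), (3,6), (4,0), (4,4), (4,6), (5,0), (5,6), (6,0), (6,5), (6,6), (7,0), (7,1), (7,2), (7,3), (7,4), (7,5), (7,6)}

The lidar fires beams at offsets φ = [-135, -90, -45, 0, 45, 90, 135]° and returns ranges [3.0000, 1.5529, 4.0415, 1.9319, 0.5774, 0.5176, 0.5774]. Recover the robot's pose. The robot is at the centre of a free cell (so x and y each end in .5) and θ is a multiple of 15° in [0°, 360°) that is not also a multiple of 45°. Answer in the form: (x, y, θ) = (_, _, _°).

The pose lattice has 25·16 = 400 candidates. Test each by forward raycasting.
  (1.5, 5.5, 60°): beam 1 = 4.6587 ≠ 3.0000 ✗
  (3.5, 3.5, 15°): beam 1 = 0.5774 ≠ 3.0000 ✗
  (6.5, 1.5, 60°): beam 1 = 0.5176 ≠ 3.0000 ✗
  (1.5, 5.5, 330°): beam 1 = 0.5176 ≠ 3.0000 ✗
  …
  (6.5, 4.5, 285°): r_1=3.0000, r_2=1.5529, r_3=4.0415, r_4=1.9319, r_5=0.5774, r_6=0.5176, r_7=0.5774 — all match ✓
Unique over the lattice → pose = (6.5, 4.5, 285°).

(x, y, θ) = (6.5, 4.5, 285°)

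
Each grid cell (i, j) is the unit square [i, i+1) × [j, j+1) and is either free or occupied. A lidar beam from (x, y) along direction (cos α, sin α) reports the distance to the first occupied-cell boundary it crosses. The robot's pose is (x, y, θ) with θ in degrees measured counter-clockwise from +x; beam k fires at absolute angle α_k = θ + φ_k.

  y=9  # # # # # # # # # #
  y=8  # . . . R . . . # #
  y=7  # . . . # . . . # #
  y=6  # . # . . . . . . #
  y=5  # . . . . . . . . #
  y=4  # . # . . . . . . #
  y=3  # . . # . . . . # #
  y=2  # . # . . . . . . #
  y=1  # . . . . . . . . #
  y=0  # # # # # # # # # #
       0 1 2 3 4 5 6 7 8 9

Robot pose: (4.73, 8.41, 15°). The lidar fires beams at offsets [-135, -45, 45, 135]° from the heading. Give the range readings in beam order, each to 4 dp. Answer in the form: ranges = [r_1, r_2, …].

beam 1: φ=-135°, α=240°
  cosα=-0.5000 sinα=-0.8660 | (4,8) | tMaxX 1.4600 tMaxY 0.4734 | tΔX 2.0000 tΔY 1.1547
    t=0.4734 [y] (4,7) — stop
  → r_1 = 0.4734
beam 2: φ=-45°, α=330°
  cosα=0.8660 sinα=-0.5000 | (4,8) | tMaxX 0.3118 tMaxY 0.8200 | tΔX 1.1547 tΔY 2.0000
    t=0.3118 [x] (5,8)
    t=0.8200 [y] (5,7)
    t=1.4665 [x] (6,7)
    t=2.6212 [x] (7,7)
    t=2.8200 [y] (7,6)
    t=3.7759 [x] (8,6)
    t=4.8200 [y] (8,5)
    t=4.9306 [x] (9,5) — stop
  → r_2 = 4.9306
beam 3: φ=45°, α=60°
  cosα=0.5000 sinα=0.8660 | (4,8) | tMaxX 0.5400 tMaxY 0.6813 | tΔX 2.0000 tΔY 1.1547
    t=0.5400 [x] (5,8)
    t=0.6813 [y] (5,9) — stop
  → r_3 = 0.6813
beam 4: φ=135°, α=150°
  cosα=-0.8660 sinα=0.5000 | (4,8) | tMaxX 0.8429 tMaxY 1.1800 | tΔX 1.1547 tΔY 2.0000
    t=0.8429 [x] (3,8)
    t=1.1800 [y] (3,9) — stop
  → r_4 = 1.1800

ranges = [0.4734, 4.9306, 0.6813, 1.1800]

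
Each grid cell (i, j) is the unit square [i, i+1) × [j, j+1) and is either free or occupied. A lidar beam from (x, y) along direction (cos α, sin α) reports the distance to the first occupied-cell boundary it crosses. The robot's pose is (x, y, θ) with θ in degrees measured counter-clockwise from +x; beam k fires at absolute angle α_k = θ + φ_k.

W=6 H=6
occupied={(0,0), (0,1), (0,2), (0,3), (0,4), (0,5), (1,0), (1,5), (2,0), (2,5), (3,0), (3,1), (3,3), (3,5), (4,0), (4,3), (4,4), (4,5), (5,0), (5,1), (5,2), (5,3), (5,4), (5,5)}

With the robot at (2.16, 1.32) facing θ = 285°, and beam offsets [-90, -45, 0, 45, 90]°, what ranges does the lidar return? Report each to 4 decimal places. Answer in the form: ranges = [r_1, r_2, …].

beam 1: φ=-90°, α=195°
  d=(-0.9659,-0.2588)  start (2,1)  tX=0.1656 tY=1.2364  stride 1/|dx|=1.0353 1/|dy|=3.8637
    cross x-line → (1,1), t=0.1656
    cross x-line → (0,1), t=1.2009 (wall)
  → r_1 = 1.2009
beam 2: φ=-45°, α=240°
  d=(-0.5000,-0.8660)  start (2,1)  tX=0.3200 tY=0.3695  stride 1/|dx|=2.0000 1/|dy|=1.1547
    cross x-line → (1,1), t=0.3200
    cross y-line → (1,0), t=0.3695 (wall)
  → r_2 = 0.3695
beam 3: φ=0°, α=285°
  d=(0.2588,-0.9659)  start (2,1)  tX=3.2455 tY=0.3313  stride 1/|dx|=3.8637 1/|dy|=1.0353
    cross y-line → (2,0), t=0.3313 (wall)
  → r_3 = 0.3313
beam 4: φ=45°, α=330°
  d=(0.8660,-0.5000)  start (2,1)  tX=0.9699 tY=0.6400  stride 1/|dx|=1.1547 1/|dy|=2.0000
    cross y-line → (2,0), t=0.6400 (wall)
  → r_4 = 0.6400
beam 5: φ=90°, α=15°
  d=(0.9659,0.2588)  start (2,1)  tX=0.8696 tY=2.6273  stride 1/|dx|=1.0353 1/|dy|=3.8637
    cross x-line → (3,1), t=0.8696 (wall)
  → r_5 = 0.8696

ranges = [1.2009, 0.3695, 0.3313, 0.6400, 0.8696]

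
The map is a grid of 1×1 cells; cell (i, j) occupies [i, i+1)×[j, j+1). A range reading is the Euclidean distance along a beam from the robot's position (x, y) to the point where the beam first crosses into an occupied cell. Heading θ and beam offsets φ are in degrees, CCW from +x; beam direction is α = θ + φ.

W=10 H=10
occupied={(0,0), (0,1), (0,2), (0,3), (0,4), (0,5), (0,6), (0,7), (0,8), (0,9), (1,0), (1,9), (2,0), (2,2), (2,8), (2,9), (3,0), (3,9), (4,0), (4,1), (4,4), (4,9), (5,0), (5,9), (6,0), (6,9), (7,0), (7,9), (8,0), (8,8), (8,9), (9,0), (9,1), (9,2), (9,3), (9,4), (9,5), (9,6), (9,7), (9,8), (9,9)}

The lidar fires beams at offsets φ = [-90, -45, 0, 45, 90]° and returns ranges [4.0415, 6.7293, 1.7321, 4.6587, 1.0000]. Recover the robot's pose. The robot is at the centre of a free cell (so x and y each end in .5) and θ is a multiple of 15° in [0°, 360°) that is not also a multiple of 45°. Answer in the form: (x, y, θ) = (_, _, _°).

(x, y, θ) = (5.5, 2.5, 120°)

Candidates: 59 free-cell centres × 16 headings = 944 poses. Raycast each; keep the one whose scan matches to 4 dp.
  (7.5, 8.5, 75°): beam 1 = 0.5176 ≠ 4.0415 ✗
  (1.5, 5.5, 120°): beam 1 = 7.0000 ≠ 4.0415 ✗
  (1.5, 7.5, 300°): beam 1 = 0.5774 ≠ 4.0415 ✗
  (5.5, 8.5, 120°): beam 1 = 1.0000 ≠ 4.0415 ✗
  (8.5, 4.5, 240°): beam 1 = 7.0000 ≠ 4.0415 ✗
  …
  (5.5, 2.5, 120°): r_1=4.0415, r_2=6.7293, r_3=1.7321, r_4=4.6587, r_5=1.0000 — all match ✓
Unique over the lattice → pose = (5.5, 2.5, 120°).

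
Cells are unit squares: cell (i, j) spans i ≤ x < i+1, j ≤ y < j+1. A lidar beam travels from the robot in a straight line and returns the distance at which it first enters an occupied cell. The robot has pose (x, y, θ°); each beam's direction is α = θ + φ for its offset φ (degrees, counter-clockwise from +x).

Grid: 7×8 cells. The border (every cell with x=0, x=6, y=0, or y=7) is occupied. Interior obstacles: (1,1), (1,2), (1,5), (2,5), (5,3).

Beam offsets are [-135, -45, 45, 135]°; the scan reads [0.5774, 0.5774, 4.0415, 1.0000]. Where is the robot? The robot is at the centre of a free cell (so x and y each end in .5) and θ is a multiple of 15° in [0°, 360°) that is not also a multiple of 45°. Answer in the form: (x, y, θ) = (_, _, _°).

The pose lattice has 25·16 = 400 candidates. Test each by forward raycasting.
  (4.5, 4.5, 60°): beam 1 = 3.6235 ≠ 0.5774 ✗
  (3.5, 5.5, 165°): beam 1 = 2.8868 ≠ 0.5774 ✗
  (3.5, 2.5, 285°): beam 1 = 2.8868 ≠ 0.5774 ✗
  (4.5, 5.5, 345°): beam 1 = 4.0415 ≠ 0.5774 ✗
  …
  (1.5, 4.5, 255°): r_1=0.5774, r_2=0.5774, r_3=4.0415, r_4=1.0000 — all match ✓
No second candidate reproduces the full scan.

(x, y, θ) = (1.5, 4.5, 255°)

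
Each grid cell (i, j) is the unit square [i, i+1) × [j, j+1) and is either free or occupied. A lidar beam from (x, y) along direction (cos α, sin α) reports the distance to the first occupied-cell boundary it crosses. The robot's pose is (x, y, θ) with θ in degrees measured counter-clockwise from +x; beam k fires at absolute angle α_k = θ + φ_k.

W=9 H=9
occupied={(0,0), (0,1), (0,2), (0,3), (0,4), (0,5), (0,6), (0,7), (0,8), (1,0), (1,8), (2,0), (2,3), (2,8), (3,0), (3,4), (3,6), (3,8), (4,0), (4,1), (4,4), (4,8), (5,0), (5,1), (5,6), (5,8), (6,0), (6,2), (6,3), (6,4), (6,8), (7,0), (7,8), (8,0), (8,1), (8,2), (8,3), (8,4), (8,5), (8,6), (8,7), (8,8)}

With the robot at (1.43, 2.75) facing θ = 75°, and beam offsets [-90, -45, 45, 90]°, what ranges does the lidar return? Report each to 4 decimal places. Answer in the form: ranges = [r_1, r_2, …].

beam 1: φ=-90°, α=345°
  d=(0.9659,-0.2588)  start (1,2)  tX=0.5901 tY=2.8978  stride 1/|dx|=1.0353 1/|dy|=3.8637
    cross x-line → (2,2), t=0.5901
    cross x-line → (3,2), t=1.6254
    cross x-line → (4,2), t=2.6607
    cross y-line → (4,1), t=2.8978 (wall)
  → r_1 = 2.8978
beam 2: φ=-45°, α=30°
  d=(0.8660,0.5000)  start (1,2)  tX=0.6582 tY=0.5000  stride 1/|dx|=1.1547 1/|dy|=2.0000
    cross y-line → (1,3), t=0.5000
    cross x-line → (2,3), t=0.6582 (wall)
  → r_2 = 0.6582
beam 3: φ=45°, α=120°
  d=(-0.5000,0.8660)  start (1,2)  tX=0.8600 tY=0.2887  stride 1/|dx|=2.0000 1/|dy|=1.1547
    cross y-line → (1,3), t=0.2887
    cross x-line → (0,3), t=0.8600 (wall)
  → r_3 = 0.8600
beam 4: φ=90°, α=165°
  d=(-0.9659,0.2588)  start (1,2)  tX=0.4452 tY=0.9659  stride 1/|dx|=1.0353 1/|dy|=3.8637
    cross x-line → (0,2), t=0.4452 (wall)
  → r_4 = 0.4452

ranges = [2.8978, 0.6582, 0.8600, 0.4452]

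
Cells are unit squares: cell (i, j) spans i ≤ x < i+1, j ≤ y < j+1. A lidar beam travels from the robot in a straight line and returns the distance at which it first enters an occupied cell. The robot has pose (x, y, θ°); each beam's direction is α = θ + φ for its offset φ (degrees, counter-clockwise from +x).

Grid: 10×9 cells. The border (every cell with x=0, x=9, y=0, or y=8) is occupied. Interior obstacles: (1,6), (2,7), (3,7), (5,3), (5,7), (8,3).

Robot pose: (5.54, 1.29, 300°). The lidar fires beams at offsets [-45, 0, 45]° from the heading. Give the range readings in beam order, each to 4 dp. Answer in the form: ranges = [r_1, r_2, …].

ranges = [0.3002, 0.3349, 1.1205]

beam 1: φ=-45°, α=255°
  cosα=-0.2588 sinα=-0.9659 | (5,1) | tMaxX 2.0864 tMaxY 0.3002 | tΔX 3.8637 tΔY 1.0353
    t=0.3002 [y] (5,0) — stop
  → r_1 = 0.3002
beam 2: φ=0°, α=300°
  cosα=0.5000 sinα=-0.8660 | (5,1) | tMaxX 0.9200 tMaxY 0.3349 | tΔX 2.0000 tΔY 1.1547
    t=0.3349 [y] (5,0) — stop
  → r_2 = 0.3349
beam 3: φ=45°, α=345°
  cosα=0.9659 sinα=-0.2588 | (5,1) | tMaxX 0.4762 tMaxY 1.1205 | tΔX 1.0353 tΔY 3.8637
    t=0.4762 [x] (6,1)
    t=1.1205 [y] (6,0) — stop
  → r_3 = 1.1205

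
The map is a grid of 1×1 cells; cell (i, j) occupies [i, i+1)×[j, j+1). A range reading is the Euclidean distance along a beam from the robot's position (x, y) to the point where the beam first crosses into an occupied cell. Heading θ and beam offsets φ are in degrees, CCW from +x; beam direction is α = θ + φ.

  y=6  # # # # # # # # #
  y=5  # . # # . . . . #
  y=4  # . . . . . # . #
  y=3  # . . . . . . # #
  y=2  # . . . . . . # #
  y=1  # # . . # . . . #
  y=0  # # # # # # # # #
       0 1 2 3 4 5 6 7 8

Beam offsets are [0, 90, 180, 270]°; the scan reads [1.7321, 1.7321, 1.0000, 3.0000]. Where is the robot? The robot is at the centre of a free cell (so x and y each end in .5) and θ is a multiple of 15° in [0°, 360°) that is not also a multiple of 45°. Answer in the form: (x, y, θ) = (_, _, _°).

(x, y, θ) = (5.5, 3.5, 240°)

Candidates: 28 free-cell centres × 16 headings = 448 poses. Raycast each; keep the one whose scan matches to 4 dp.
  (5.5, 5.5, 75°): beam 1 = 0.5176 ≠ 1.7321 ✗
  (3.5, 4.5, 165°): beam 1 = 2.5882 ≠ 1.7321 ✗
  (3.5, 4.5, 210°): beam 1 = 2.8868 ≠ 1.7321 ✗
  (2.5, 1.5, 150°): beam 1 = 0.5774 ≠ 1.7321 ✗
  (6.5, 3.5, 240°): beam 1 = 2.8868 ≠ 1.7321 ✗
  …
  (5.5, 3.5, 240°): r_1=1.7321, r_2=1.7321, r_3=1.0000, r_4=3.0000 — all match ✓
No second candidate reproduces the full scan.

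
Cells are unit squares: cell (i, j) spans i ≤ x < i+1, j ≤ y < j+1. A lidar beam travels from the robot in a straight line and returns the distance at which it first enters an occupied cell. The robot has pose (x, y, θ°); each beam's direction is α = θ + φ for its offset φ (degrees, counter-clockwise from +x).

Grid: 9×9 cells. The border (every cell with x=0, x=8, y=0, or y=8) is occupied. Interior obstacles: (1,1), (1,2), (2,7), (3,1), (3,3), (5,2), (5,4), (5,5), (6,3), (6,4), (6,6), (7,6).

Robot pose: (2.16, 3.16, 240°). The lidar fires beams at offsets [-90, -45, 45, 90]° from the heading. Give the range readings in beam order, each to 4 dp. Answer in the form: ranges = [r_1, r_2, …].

beam 1: φ=-90°, α=150°
  d=(-0.8660,0.5000)  start (2,3)  tX=0.1848 tY=1.6800  stride 1/|dx|=1.1547 1/|dy|=2.0000
    cross x-line → (1,3), t=0.1848
    cross x-line → (0,3), t=1.3395 (wall)
  → r_1 = 1.3395
beam 2: φ=-45°, α=195°
  d=(-0.9659,-0.2588)  start (2,3)  tX=0.1656 tY=0.6182  stride 1/|dx|=1.0353 1/|dy|=3.8637
    cross x-line → (1,3), t=0.1656
    cross y-line → (1,2), t=0.6182 (wall)
  → r_2 = 0.6182
beam 3: φ=45°, α=285°
  d=(0.2588,-0.9659)  start (2,3)  tX=3.2455 tY=0.1656  stride 1/|dx|=3.8637 1/|dy|=1.0353
    cross y-line → (2,2), t=0.1656
    cross y-line → (2,1), t=1.2009
    cross y-line → (2,0), t=2.2362 (wall)
  → r_3 = 2.2362
beam 4: φ=90°, α=330°
  d=(0.8660,-0.5000)  start (2,3)  tX=0.9699 tY=0.3200  stride 1/|dx|=1.1547 1/|dy|=2.0000
    cross y-line → (2,2), t=0.3200
    cross x-line → (3,2), t=0.9699
    cross x-line → (4,2), t=2.1246
    cross y-line → (4,1), t=2.3200
    cross x-line → (5,1), t=3.2793
    cross y-line → (5,0), t=4.3200 (wall)
  → r_4 = 4.3200

ranges = [1.3395, 0.6182, 2.2362, 4.3200]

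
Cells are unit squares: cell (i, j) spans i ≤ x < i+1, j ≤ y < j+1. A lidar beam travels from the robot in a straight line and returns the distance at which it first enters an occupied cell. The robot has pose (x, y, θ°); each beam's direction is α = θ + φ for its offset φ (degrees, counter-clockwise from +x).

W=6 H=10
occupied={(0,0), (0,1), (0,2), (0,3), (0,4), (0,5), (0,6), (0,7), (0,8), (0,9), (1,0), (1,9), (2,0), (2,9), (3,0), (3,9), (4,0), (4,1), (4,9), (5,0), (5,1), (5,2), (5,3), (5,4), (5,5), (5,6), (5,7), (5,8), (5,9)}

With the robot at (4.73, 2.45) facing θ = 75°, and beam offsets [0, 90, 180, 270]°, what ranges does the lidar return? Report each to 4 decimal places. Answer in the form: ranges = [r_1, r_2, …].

beam 1: φ=0°, α=75°
  d=(0.2588,0.9659)  start (4,2)  tX=1.0432 tY=0.5694  stride 1/|dx|=3.8637 1/|dy|=1.0353
    cross y-line → (4,3), t=0.5694
    cross x-line → (5,3), t=1.0432 (wall)
  → r_1 = 1.0432
beam 2: φ=90°, α=165°
  d=(-0.9659,0.2588)  start (4,2)  tX=0.7558 tY=2.1250  stride 1/|dx|=1.0353 1/|dy|=3.8637
    cross x-line → (3,2), t=0.7558
    cross x-line → (2,2), t=1.7910
    cross y-line → (2,3), t=2.1250
    cross x-line → (1,3), t=2.8263
    cross x-line → (0,3), t=3.8616 (wall)
  → r_2 = 3.8616
beam 3: φ=180°, α=255°
  d=(-0.2588,-0.9659)  start (4,2)  tX=2.8205 tY=0.4659  stride 1/|dx|=3.8637 1/|dy|=1.0353
    cross y-line → (4,1), t=0.4659 (wall)
  → r_3 = 0.4659
beam 4: φ=270°, α=345°
  d=(0.9659,-0.2588)  start (4,2)  tX=0.2795 tY=1.7387  stride 1/|dx|=1.0353 1/|dy|=3.8637
    cross x-line → (5,2), t=0.2795 (wall)
  → r_4 = 0.2795

ranges = [1.0432, 3.8616, 0.4659, 0.2795]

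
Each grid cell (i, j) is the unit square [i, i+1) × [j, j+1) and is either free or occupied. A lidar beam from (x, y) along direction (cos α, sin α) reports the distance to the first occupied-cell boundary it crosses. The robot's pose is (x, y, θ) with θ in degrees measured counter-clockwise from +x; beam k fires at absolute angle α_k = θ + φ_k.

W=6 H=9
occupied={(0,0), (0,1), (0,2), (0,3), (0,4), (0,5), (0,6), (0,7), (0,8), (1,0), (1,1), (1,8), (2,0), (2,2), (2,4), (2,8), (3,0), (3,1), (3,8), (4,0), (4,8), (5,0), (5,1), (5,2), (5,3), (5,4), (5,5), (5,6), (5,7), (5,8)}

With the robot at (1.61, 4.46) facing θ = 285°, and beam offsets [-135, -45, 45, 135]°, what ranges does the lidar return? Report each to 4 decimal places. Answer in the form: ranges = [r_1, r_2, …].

beam 1: φ=-135°, α=150°
  cosα=-0.8660 sinα=0.5000 | (1,4) | tMaxX 0.7044 tMaxY 1.0800 | tΔX 1.1547 tΔY 2.0000
    t=0.7044 [x] (0,4) — stop
  → r_1 = 0.7044
beam 2: φ=-45°, α=240°
  cosα=-0.5000 sinα=-0.8660 | (1,4) | tMaxX 1.2200 tMaxY 0.5312 | tΔX 2.0000 tΔY 1.1547
    t=0.5312 [y] (1,3)
    t=1.2200 [x] (0,3) — stop
  → r_2 = 1.2200
beam 3: φ=45°, α=330°
  cosα=0.8660 sinα=-0.5000 | (1,4) | tMaxX 0.4503 tMaxY 0.9200 | tΔX 1.1547 tΔY 2.0000
    t=0.4503 [x] (2,4) — stop
  → r_3 = 0.4503
beam 4: φ=135°, α=60°
  cosα=0.5000 sinα=0.8660 | (1,4) | tMaxX 0.7800 tMaxY 0.6235 | tΔX 2.0000 tΔY 1.1547
    t=0.6235 [y] (1,5)
    t=0.7800 [x] (2,5)
    t=1.7782 [y] (2,6)
    t=2.7800 [x] (3,6)
    t=2.9329 [y] (3,7)
    t=4.0876 [y] (3,8) — stop
  → r_4 = 4.0876

ranges = [0.7044, 1.2200, 0.4503, 4.0876]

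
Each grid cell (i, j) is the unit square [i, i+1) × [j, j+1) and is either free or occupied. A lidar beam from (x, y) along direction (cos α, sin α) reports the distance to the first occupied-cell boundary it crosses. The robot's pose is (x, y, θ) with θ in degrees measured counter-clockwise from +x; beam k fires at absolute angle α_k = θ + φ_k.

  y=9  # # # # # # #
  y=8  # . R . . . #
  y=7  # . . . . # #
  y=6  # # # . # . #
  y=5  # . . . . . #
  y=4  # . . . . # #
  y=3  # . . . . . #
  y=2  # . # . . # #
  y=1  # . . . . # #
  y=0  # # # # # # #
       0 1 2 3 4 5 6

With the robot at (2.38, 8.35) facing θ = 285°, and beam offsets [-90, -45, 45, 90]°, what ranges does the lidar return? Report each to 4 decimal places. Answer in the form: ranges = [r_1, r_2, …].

ranges = [1.4287, 1.5588, 2.7000, 2.5114]

beam 1: φ=-90°, α=195°
  d=(-0.9659,-0.2588)  start (2,8)  tX=0.3934 tY=1.3523  stride 1/|dx|=1.0353 1/|dy|=3.8637
    cross x-line → (1,8), t=0.3934
    cross y-line → (1,7), t=1.3523
    cross x-line → (0,7), t=1.4287 (wall)
  → r_1 = 1.4287
beam 2: φ=-45°, α=240°
  d=(-0.5000,-0.8660)  start (2,8)  tX=0.7600 tY=0.4041  stride 1/|dx|=2.0000 1/|dy|=1.1547
    cross y-line → (2,7), t=0.4041
    cross x-line → (1,7), t=0.7600
    cross y-line → (1,6), t=1.5588 (wall)
  → r_2 = 1.5588
beam 3: φ=45°, α=330°
  d=(0.8660,-0.5000)  start (2,8)  tX=0.7159 tY=0.7000  stride 1/|dx|=1.1547 1/|dy|=2.0000
    cross y-line → (2,7), t=0.7000
    cross x-line → (3,7), t=0.7159
    cross x-line → (4,7), t=1.8706
    cross y-line → (4,6), t=2.7000 (wall)
  → r_3 = 2.7000
beam 4: φ=90°, α=15°
  d=(0.9659,0.2588)  start (2,8)  tX=0.6419 tY=2.5114  stride 1/|dx|=1.0353 1/|dy|=3.8637
    cross x-line → (3,8), t=0.6419
    cross x-line → (4,8), t=1.6771
    cross y-line → (4,9), t=2.5114 (wall)
  → r_4 = 2.5114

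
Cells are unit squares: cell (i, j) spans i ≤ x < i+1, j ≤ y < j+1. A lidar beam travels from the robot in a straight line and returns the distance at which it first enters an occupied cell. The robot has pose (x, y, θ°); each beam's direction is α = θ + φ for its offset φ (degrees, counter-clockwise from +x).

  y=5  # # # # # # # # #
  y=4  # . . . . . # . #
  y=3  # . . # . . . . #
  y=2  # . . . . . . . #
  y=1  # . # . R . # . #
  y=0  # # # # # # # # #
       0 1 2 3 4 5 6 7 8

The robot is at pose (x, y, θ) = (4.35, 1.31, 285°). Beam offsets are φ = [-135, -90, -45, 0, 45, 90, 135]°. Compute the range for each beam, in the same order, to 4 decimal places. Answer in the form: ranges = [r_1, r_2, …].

ranges = [3.8682, 1.1977, 0.3580, 0.3209, 0.6200, 1.7082, 3.3000]

beam 1: φ=-135°, α=150°
  direction (-0.8660, 0.5000); cell (4,1); t to first gridline: x 0.4041, y 1.3800 (then +1.1547 / +2.0000)
    (3,1) via x @ 0.4041
    (3,2) via y @ 1.3800
    (2,2) via x @ 1.5588
    (1,2) via x @ 2.7135
    (1,3) via y @ 3.3800
    (0,3) via x @ 3.8682  # hit
  → r_1 = 3.8682
beam 2: φ=-90°, α=195°
  direction (-0.9659, -0.2588); cell (4,1); t to first gridline: x 0.3623, y 1.1977 (then +1.0353 / +3.8637)
    (3,1) via x @ 0.3623
    (3,0) via y @ 1.1977  # hit
  → r_2 = 1.1977
beam 3: φ=-45°, α=240°
  direction (-0.5000, -0.8660); cell (4,1); t to first gridline: x 0.7000, y 0.3580 (then +2.0000 / +1.1547)
    (4,0) via y @ 0.3580  # hit
  → r_3 = 0.3580
beam 4: φ=0°, α=285°
  direction (0.2588, -0.9659); cell (4,1); t to first gridline: x 2.5114, y 0.3209 (then +3.8637 / +1.0353)
    (4,0) via y @ 0.3209  # hit
  → r_4 = 0.3209
beam 5: φ=45°, α=330°
  direction (0.8660, -0.5000); cell (4,1); t to first gridline: x 0.7506, y 0.6200 (then +1.1547 / +2.0000)
    (4,0) via y @ 0.6200  # hit
  → r_5 = 0.6200
beam 6: φ=90°, α=15°
  direction (0.9659, 0.2588); cell (4,1); t to first gridline: x 0.6729, y 2.6660 (then +1.0353 / +3.8637)
    (5,1) via x @ 0.6729
    (6,1) via x @ 1.7082  # hit
  → r_6 = 1.7082
beam 7: φ=135°, α=60°
  direction (0.5000, 0.8660); cell (4,1); t to first gridline: x 1.3000, y 0.7967 (then +2.0000 / +1.1547)
    (4,2) via y @ 0.7967
    (5,2) via x @ 1.3000
    (5,3) via y @ 1.9514
    (5,4) via y @ 3.1061
    (6,4) via x @ 3.3000  # hit
  → r_7 = 3.3000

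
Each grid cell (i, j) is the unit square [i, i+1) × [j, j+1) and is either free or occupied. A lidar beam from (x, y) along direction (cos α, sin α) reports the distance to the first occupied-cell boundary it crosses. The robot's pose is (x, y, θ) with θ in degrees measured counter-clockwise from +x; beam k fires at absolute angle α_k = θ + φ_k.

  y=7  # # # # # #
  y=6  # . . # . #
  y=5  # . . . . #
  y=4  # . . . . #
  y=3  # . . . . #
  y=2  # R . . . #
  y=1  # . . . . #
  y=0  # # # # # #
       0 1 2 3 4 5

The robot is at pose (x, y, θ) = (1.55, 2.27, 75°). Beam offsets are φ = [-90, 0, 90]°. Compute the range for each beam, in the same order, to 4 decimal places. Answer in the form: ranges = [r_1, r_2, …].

ranges = [3.5717, 4.8969, 0.5694]

beam 1: φ=-90°, α=345°
  dir = (cos 345°, sin 345°) = (0.9659, -0.2588); from cell (1,2)
  next x-line at t=0.4659, next y-line at t=1.0432; Δt_x=1.0353, Δt_y=3.8637
    x: enter (2,2) at t=0.4659
    y: enter (2,1) at t=1.0432
    x: enter (3,1) at t=1.5012
    x: enter (4,1) at t=2.5364
    x: enter (5,1) at t=3.5717 ← occupied
  → r_1 = 3.5717
beam 2: φ=0°, α=75°
  dir = (cos 75°, sin 75°) = (0.2588, 0.9659); from cell (1,2)
  next x-line at t=1.7387, next y-line at t=0.7558; Δt_x=3.8637, Δt_y=1.0353
    y: enter (1,3) at t=0.7558
    x: enter (2,3) at t=1.7387
    y: enter (2,4) at t=1.7910
    y: enter (2,5) at t=2.8263
    y: enter (2,6) at t=3.8616
    y: enter (2,7) at t=4.8969 ← occupied
  → r_2 = 4.8969
beam 3: φ=90°, α=165°
  dir = (cos 165°, sin 165°) = (-0.9659, 0.2588); from cell (1,2)
  next x-line at t=0.5694, next y-line at t=2.8205; Δt_x=1.0353, Δt_y=3.8637
    x: enter (0,2) at t=0.5694 ← occupied
  → r_3 = 0.5694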